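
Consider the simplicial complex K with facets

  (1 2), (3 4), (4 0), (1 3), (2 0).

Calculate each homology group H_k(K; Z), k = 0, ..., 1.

H_0 = Z,  H_1 = Z.

Order the vertices as 0 < 1 < 2 < 3 < 4. Listing each simplex with vertices in this order, K has dimension 1 with simplices:

  0-simplices (5): [0], [1], [2], [3], [4]
  1-simplices (5): [0,2], [0,4], [1,2], [1,3], [3,4]

giving chain groups C_0 ≅ Z^5, C_1 ≅ Z^5.

∂_1: C_1 → C_0 is given by ∂[p,q] = [q] − [p]. For instance
  ∂[3,4] = [4] − [3].
This gives a 5×5 integer matrix of rank 4; reducing to Smith normal form yields diagonal entries (1,1,1,1).

From H_k ≅ ker(∂_k) / im(∂_{k+1}) we obtain:

  H_0: rank C_0 − rank ∂_1 = 5 − 4 = 1, and the invariant factors of ∂_1 are all 1, so H_0 ≅ Z.
  H_1: rank ker ∂_1 − rank ∂_2 = (5 − 4) − 0 = 1, and there is no ∂_2, so H_1 ≅ Z.

As a check, the Euler characteristic is 5 − 5 = 0, which agrees with 1 − 1 = 0.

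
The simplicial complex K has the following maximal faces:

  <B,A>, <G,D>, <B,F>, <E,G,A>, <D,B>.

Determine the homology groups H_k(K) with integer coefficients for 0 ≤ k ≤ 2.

H_0 ≅ Z,  H_1 ≅ Z,  H_2 = 0.

Fix the vertex order A < B < D < E < F < G and write every simplex with vertices in increasing order. Then dim K = 2 and the simplices of K are:

  0-simplices (6): A, B, D, E, F, G
  1-simplices (7): AB, AE, AG, BD, BF, DG, EG
  2-simplices (1): AEG

giving chain groups C_0 ≅ Z^6, C_1 ≅ Z^7, C_2 ≅ Z^1.

∂_1: C_1 → C_0 sends each edge [p,q] (with p < q) to q − p.
The 6×7 boundary matrix has rank 5 and Smith normal form diag(1,1,1,1,1).

The boundary map ∂_2: C_2 → C_1 sends each 2-simplex [p,q,r] to [q,r] − [p,r] + [p,q]. For instance
  ∂AEG = EG − AG + AE.
The 7×1 boundary matrix has rank 1 and Smith normal form diag(1).

Reading off H_k = ker ∂_k / im ∂_{k+1}:

  H_0: rank C_0 − rank ∂_1 = 6 − 5 = 1, and the invariant factors of ∂_1 are all 1, so H_0 = Z.
  H_1: rank ker ∂_1 − rank ∂_2 = (7 − 5) − 1 = 1, and the invariant factors of ∂_2 are all 1, so H_1 = Z.
  H_2: rank ker ∂_2 − rank ∂_3 = (1 − 1) − 0 = 0, and there is no ∂_3, so H_2 = 0.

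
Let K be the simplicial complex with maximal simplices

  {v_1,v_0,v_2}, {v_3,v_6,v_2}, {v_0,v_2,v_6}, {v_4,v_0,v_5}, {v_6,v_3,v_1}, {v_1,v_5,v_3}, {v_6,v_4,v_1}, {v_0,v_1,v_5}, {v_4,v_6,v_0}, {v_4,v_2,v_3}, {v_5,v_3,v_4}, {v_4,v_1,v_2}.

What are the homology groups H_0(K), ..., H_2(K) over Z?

K has 7 vertices, 18 edges, 12 triangles.
rank ∂_0 = 0, rank ∂_1 = 6 ⇒ b_0 = 7 − 0 − 6 = 1; all invariant factors of ∂_1 are 1 so no torsion. So H_0 ≅ Z.
rank ∂_1 = 6, rank ∂_2 = 12 ⇒ b_1 = 18 − 6 − 12 = 0; ∂_2 has invariant factor(s) [2] giving torsion. So H_1 ≅ Z/2.
rank ∂_2 = 12, rank ∂_3 = 0 ⇒ b_2 = 12 − 12 − 0 = 0. So H_2 ≅ 0.

H_0 ≅ Z,  H_1 ≅ Z/2,  H_2 = 0.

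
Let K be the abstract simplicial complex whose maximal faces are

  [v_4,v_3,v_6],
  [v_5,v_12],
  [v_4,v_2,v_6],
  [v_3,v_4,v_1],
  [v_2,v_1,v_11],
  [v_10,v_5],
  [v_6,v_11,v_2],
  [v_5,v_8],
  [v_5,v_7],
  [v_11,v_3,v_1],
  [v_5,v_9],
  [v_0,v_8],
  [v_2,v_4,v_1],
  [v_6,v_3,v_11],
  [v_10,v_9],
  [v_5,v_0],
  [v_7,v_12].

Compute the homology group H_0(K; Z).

Fix the vertex order v_0 < v_1 < v_2 < v_3 < v_4 < v_5 < v_6 < v_7 < v_8 < v_9 < v_10 < v_11 < v_12 and write every simplex with vertices in increasing order. Then dim K = 2 and the simplices of K are:

  0-simplices (13): [v_0], [v_1], [v_2], [v_3], [v_4], [v_5], [v_6], [v_7], [v_8], [v_9], [v_10], [v_11], [v_12]
  1-simplices (21): (21 of them)
  2-simplices (8): [v_1,v_2,v_4], [v_1,v_2,v_11], [v_1,v_3,v_4], [v_1,v_3,v_11], [v_2,v_4,v_6], [v_2,v_6,v_11], [v_3,v_4,v_6], [v_3,v_6,v_11]

Hence C_0 ≅ Z^13, C_1 ≅ Z^21, C_2 ≅ Z^8.

The boundary map ∂_1: C_1 → C_0 is given by ∂[p,q] = [q] − [p]. For instance
  ∂[v_5,v_8] = [v_8] − [v_5].
This gives a 13×21 integer matrix of rank 11; reducing to Smith normal form yields diagonal entries (1,1,1,1,1,1,1,1,1,1,1).

∂_2: C_2 → C_1 sends each 2-simplex [p,q,r] to [q,r] − [p,r] + [p,q]. For instance
  ∂[v_2,v_6,v_11] = [v_6,v_11] − [v_2,v_11] + [v_2,v_6],
  ∂[v_1,v_2,v_4] = [v_2,v_4] − [v_1,v_4] + [v_1,v_2].
This gives a 21×8 integer matrix of rank 7; reducing to Smith normal form yields diagonal entries (1,1,1,1,1,1,1).

Computing H_k = (kernel of ∂_k) / (image of ∂_{k+1}):

  H_0: rank C_0 − rank ∂_1 = 13 − 11 = 2, and the invariant factors of ∂_1 are all 1, so H_0 = Z^2.

(K is a triangulation of the disjoint union of the 2-sphere S^2 and a wedge of 3 circles.)

H_0 ≅ Z^2.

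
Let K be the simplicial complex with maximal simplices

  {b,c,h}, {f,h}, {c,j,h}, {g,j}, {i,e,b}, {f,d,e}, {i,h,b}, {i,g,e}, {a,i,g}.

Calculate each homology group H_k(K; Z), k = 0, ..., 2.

Order the vertices as a < b < c < d < e < f < g < h < i < j. Listing each simplex with vertices in this order, K has dimension 2 with simplices:

  0-simplices (10): a, b, c, d, e, f, g, h, i, j
  1-simplices (18): ag, ai, bc, be, bh, bi, ch, cj, de, df, ef, eg, ei, fh, gi, gj, hi, hj
  2-simplices (7): agi, bch, bei, bhi, chj, def, egi

giving chain groups C_0 ≅ Z^10, C_1 ≅ Z^18, C_2 ≅ Z^7.

∂_1: C_1 → C_0 sends each edge [p,q] (with p < q) to q − p.
As a 10×18 matrix over Z this has rank 9, with invariant factors (1,1,1,1,1,1,1,1,1).

∂_2: C_2 → C_1 maps a triangle to the signed sum of its edges. For instance
  ∂chj = hj − cj + ch,
  ∂agi = gi − ai + ag.
The resulting 18×7 matrix has rank 7, and its Smith normal form has invariant factors (1,1,1,1,1,1,1).

Now H_k = ker ∂_k / im ∂_{k+1}, so:

  H_0: rank C_0 − rank ∂_1 = 10 − 9 = 1, and the invariant factors of ∂_1 are all 1, so H_0 ≅ Z.
  H_1: rank ker ∂_1 − rank ∂_2 = (18 − 9) − 7 = 2, and the invariant factors of ∂_2 are all 1, so H_1 ≅ Z^2.
  H_2: rank ker ∂_2 − rank ∂_3 = (7 − 7) − 0 = 0, and there is no ∂_3, so H_2 ≅ 0.

As a check, the Euler characteristic is 10 − 18 + 7 = -1, which agrees with 1 − 2 + 0 = -1.

H_0 = Z,  H_1 = Z^2,  H_2 = 0.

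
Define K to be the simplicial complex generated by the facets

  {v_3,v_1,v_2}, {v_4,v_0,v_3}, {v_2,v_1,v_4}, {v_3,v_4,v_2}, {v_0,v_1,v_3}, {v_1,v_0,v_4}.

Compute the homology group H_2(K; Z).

Order the vertices as v_0 < v_1 < v_2 < v_3 < v_4. Listing each simplex with vertices in this order, K has dimension 2 with simplices:

  0-simplices (5): [v_0], [v_1], [v_2], [v_3], [v_4]
  1-simplices (9): [v_0,v_1], [v_0,v_3], [v_0,v_4], [v_1,v_2], [v_1,v_3], [v_1,v_4], [v_2,v_3], [v_2,v_4], [v_3,v_4]
  2-simplices (6): [v_0,v_1,v_3], [v_0,v_1,v_4], [v_0,v_3,v_4], [v_1,v_2,v_3], [v_1,v_2,v_4], [v_2,v_3,v_4]

so the chain groups are C_0 ≅ Z^5, C_1 ≅ Z^9, C_2 ≅ Z^6.

∂_1: C_1 → C_0 maps an edge to its endpoints' difference, ∂[p,q] = q − p. For instance
  ∂[v_0,v_4] = [v_4] − [v_0].
The resulting 5×9 matrix has rank 4, and its Smith normal form has invariant factors (1,1,1,1).

The boundary map ∂_2: C_2 → C_1 sends each 2-simplex [p,q,r] to [q,r] − [p,r] + [p,q]. For instance
  ∂[v_2,v_3,v_4] = [v_3,v_4] − [v_2,v_4] + [v_2,v_3],
  ∂[v_1,v_2,v_3] = [v_2,v_3] − [v_1,v_3] + [v_1,v_2].
The resulting 9×6 matrix has rank 5, and its Smith normal form has invariant factors (1,1,1,1,1).

Computing H_k = (kernel of ∂_k) / (image of ∂_{k+1}):

  H_2: rank ker ∂_2 − rank ∂_3 = (6 − 5) − 0 = 1, and there is no ∂_3, so H_2 ≅ Z.

H_2 ≅ Z.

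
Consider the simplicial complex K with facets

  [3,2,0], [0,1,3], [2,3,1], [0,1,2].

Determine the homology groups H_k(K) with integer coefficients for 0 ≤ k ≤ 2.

H_0 = Z,  H_1 = 0,  H_2 = Z.

We work with the vertex ordering 0 < 1 < 2 < 3. The simplices of K, each written with vertices in increasing order, are:

  0-simplices (4): [0], [1], [2], [3]
  1-simplices (6): [0,1], [0,2], [0,3], [1,2], [1,3], [2,3]
  2-simplices (4): [0,1,2], [0,1,3], [0,2,3], [1,2,3]

giving chain groups C_0 ≅ Z^4, C_1 ≅ Z^6, C_2 ≅ Z^4.

Boundary ∂_1: C_1 → C_0 sends each edge [p,q] (with p < q) to q − p. For instance
  ∂[0,1] = [1] − [0].
This gives a 4×6 integer matrix of rank 3; reducing to Smith normal form yields diagonal entries (1,1,1).

∂_2: C_2 → C_1 sends each 2-simplex [p,q,r] to [q,r] − [p,r] + [p,q]. For instance
  ∂[0,2,3] = [2,3] − [0,3] + [0,2],
  ∂[0,1,3] = [1,3] − [0,3] + [0,1].
The 6×4 boundary matrix has rank 3 and Smith normal form diag(1,1,1).

Now H_k = ker ∂_k / im ∂_{k+1}, so:

  H_0: rank C_0 − rank ∂_1 = 4 − 3 = 1, and the invariant factors of ∂_1 are all 1, so H_0 = Z.
  H_1: rank ker ∂_1 − rank ∂_2 = (6 − 3) − 3 = 0, and the invariant factors of ∂_2 are all 1, so H_1 = 0.
  H_2: rank ker ∂_2 − rank ∂_3 = (4 − 3) − 0 = 1, and there is no ∂_3, so H_2 = Z.

As a check, the Euler characteristic is 4 − 6 + 4 = 2, which agrees with 1 − 0 + 1 = 2.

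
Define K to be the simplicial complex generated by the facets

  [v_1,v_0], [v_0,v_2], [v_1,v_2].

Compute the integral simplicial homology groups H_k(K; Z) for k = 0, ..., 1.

H_0 = Z,  H_1 = Z.

Order the vertices as v_0 < v_1 < v_2. Listing each simplex with vertices in this order, K has dimension 1 with simplices:

  0-simplices (3): [v_0], [v_1], [v_2]
  1-simplices (3): [v_0,v_1], [v_0,v_2], [v_1,v_2]

so the chain groups are C_0 ≅ Z^3, C_1 ≅ Z^3.

Boundary ∂_1: C_1 → C_0 is given by ∂[p,q] = [q] − [p].
The resulting 3×3 matrix has rank 2, and its Smith normal form has invariant factors (1,1).

From H_k ≅ ker(∂_k) / im(∂_{k+1}) we obtain:

  H_0: rank C_0 − rank ∂_1 = 3 − 2 = 1, and the invariant factors of ∂_1 are all 1, so H_0 ≅ Z.
  H_1: rank ker ∂_1 − rank ∂_2 = (3 − 2) − 0 = 1, and there is no ∂_2, so H_1 ≅ Z.

As a check, the Euler characteristic is 3 − 3 = 0, which agrees with 1 − 1 = 0.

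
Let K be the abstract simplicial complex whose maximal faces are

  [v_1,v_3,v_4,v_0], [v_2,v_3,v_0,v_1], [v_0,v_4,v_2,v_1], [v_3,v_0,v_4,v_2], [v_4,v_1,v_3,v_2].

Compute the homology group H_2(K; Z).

Fix the vertex order v_0 < v_1 < v_2 < v_3 < v_4 and write every simplex with vertices in increasing order. Then dim K = 3 and the simplices of K are:

  0-simplices (5): [v_0], [v_1], [v_2], [v_3], [v_4]
  1-simplices (10): [v_0,v_1], [v_0,v_2], [v_0,v_3], [v_0,v_4], [v_1,v_2], [v_1,v_3], [v_1,v_4], [v_2,v_3], [v_2,v_4], [v_3,v_4]
  2-simplices (10): [v_0,v_1,v_2], [v_0,v_1,v_3], [v_0,v_1,v_4], [v_0,v_2,v_3], [v_0,v_2,v_4], [v_0,v_3,v_4], [v_1,v_2,v_3], [v_1,v_2,v_4], [v_1,v_3,v_4], [v_2,v_3,v_4]
  3-simplices (5): [v_0,v_1,v_2,v_3], [v_0,v_1,v_2,v_4], [v_0,v_1,v_3,v_4], [v_0,v_2,v_3,v_4], [v_1,v_2,v_3,v_4]

Hence C_0 ≅ Z^5, C_1 ≅ Z^10, C_2 ≅ Z^10, C_3 ≅ Z^5.

∂_1: C_1 → C_0 sends each edge [p,q] (with p < q) to q − p. For instance
  ∂[v_0,v_3] = [v_3] − [v_0].
As a 5×10 matrix over Z this has rank 4, with invariant factors (1,1,1,1).

Boundary ∂_2: C_2 → C_1 sends each 2-simplex [p,q,r] to [q,r] − [p,r] + [p,q]. For instance
  ∂[v_1,v_2,v_4] = [v_2,v_4] − [v_1,v_4] + [v_1,v_2],
  ∂[v_1,v_3,v_4] = [v_3,v_4] − [v_1,v_4] + [v_1,v_3].
The 10×10 boundary matrix has rank 6 and Smith normal form diag(1,1,1,1,1,1).

Boundary ∂_3: C_3 → C_2 sends each 3-simplex σ to the alternating sum Σ_i (−1)^i (σ with its i-th vertex removed). For instance
  ∂[v_1,v_2,v_3,v_4] = [v_2,v_3,v_4] − [v_1,v_3,v_4] + [v_1,v_2,v_4] − [v_1,v_2,v_3],
  ∂[v_0,v_1,v_3,v_4] = [v_1,v_3,v_4] − [v_0,v_3,v_4] + [v_0,v_1,v_4] − [v_0,v_1,v_3].
The 10×5 boundary matrix has rank 4 and Smith normal form diag(1,1,1,1).

Reading off H_k = ker ∂_k / im ∂_{k+1}:

  H_2: rank ker ∂_2 − rank ∂_3 = (10 − 6) − 4 = 0, and the invariant factors of ∂_3 are all 1, so H_2 ≅ 0.

H_2 = 0.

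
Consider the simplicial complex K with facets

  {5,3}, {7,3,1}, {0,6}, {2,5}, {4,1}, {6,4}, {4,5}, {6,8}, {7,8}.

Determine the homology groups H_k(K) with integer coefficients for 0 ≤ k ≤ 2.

H_0 ≅ Z,  H_1 ≅ Z^2,  H_2 = 0.

Order the vertices as 0 < 1 < 2 < 3 < 4 < 5 < 6 < 7 < 8. Listing each simplex with vertices in this order, K has dimension 2 with simplices:

  0-simplices (9): [0], [1], [2], [3], [4], [5], [6], [7], [8]
  1-simplices (11): [0,6], [1,3], [1,4], [1,7], [2,5], [3,5], [3,7], [4,5], [4,6], [6,8], [7,8]
  2-simplices (1): [1,3,7]

so the chain groups are C_0 ≅ Z^9, C_1 ≅ Z^11, C_2 ≅ Z^1.

The boundary map ∂_1: C_1 → C_0 sends each edge [p,q] (with p < q) to q − p. For instance
  ∂[3,7] = [7] − [3].
As a 9×11 matrix over Z this has rank 8, with invariant factors (1,1,1,1,1,1,1,1).

The boundary map ∂_2: C_2 → C_1 maps a triangle to the signed sum of its edges. For instance
  ∂[1,3,7] = [3,7] − [1,7] + [1,3].
As a 11×1 matrix over Z this has rank 1, with invariant factors (1).

Now H_k = ker ∂_k / im ∂_{k+1}, so:

  H_0: rank C_0 − rank ∂_1 = 9 − 8 = 1, and the invariant factors of ∂_1 are all 1, so H_0 ≅ Z.
  H_1: rank ker ∂_1 − rank ∂_2 = (11 − 8) − 1 = 2, and the invariant factors of ∂_2 are all 1, so H_1 ≅ Z^2.
  H_2: rank ker ∂_2 − rank ∂_3 = (1 − 1) − 0 = 0, and there is no ∂_3, so H_2 ≅ 0.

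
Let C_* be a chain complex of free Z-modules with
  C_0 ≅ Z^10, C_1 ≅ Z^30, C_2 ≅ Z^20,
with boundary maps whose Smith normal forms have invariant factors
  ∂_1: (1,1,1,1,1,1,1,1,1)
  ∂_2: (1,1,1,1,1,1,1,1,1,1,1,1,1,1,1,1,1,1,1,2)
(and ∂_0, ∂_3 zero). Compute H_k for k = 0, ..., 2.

H_0 ≅ Z,  H_1 ≅ Z ⊕ Z/2,  H_2 = 0.

H_0: b_0 = 10 − 0 − 9 = 1; torsion from ∂_1 factors > 1: none. So H_0 ≅ Z.
H_1: b_1 = 30 − 9 − 20 = 1; torsion from ∂_2 factors > 1: [2]. So H_1 ≅ Z ⊕ Z/2.
H_2: b_2 = 20 − 20 − 0 = 0; torsion from ∂_3 factors > 1: none. So H_2 ≅ 0.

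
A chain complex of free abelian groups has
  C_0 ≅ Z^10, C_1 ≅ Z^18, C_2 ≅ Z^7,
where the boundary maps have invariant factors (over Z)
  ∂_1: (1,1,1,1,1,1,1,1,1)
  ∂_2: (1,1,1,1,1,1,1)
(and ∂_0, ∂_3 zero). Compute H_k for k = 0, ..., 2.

H_0: b_0 = 10 − 0 − 9 = 1; torsion from ∂_1 factors > 1: none. So H_0 ≅ Z.
H_1: b_1 = 18 − 9 − 7 = 2; torsion from ∂_2 factors > 1: none. So H_1 ≅ Z^2.
H_2: b_2 = 7 − 7 − 0 = 0; torsion from ∂_3 factors > 1: none. So H_2 ≅ 0.

H_0 ≅ Z,  H_1 ≅ Z^2,  H_2 = 0.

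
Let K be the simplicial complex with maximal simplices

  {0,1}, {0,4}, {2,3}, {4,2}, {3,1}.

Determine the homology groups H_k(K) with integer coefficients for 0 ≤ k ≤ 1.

Order the vertices as 0 < 1 < 2 < 3 < 4. Listing each simplex with vertices in this order, K has dimension 1 with simplices:

  0-simplices (5): [0], [1], [2], [3], [4]
  1-simplices (5): [0,1], [0,4], [1,3], [2,3], [2,4]

so the chain groups are C_0 ≅ Z^5, C_1 ≅ Z^5.

The boundary map ∂_1: C_1 → C_0 sends each edge [p,q] (with p < q) to q − p. For instance
  ∂[2,4] = [4] − [2].
As a 5×5 matrix over Z this has rank 4, with invariant factors (1,1,1,1).

From H_k ≅ ker(∂_k) / im(∂_{k+1}) we obtain:

  H_0: rank C_0 − rank ∂_1 = 5 − 4 = 1, and the invariant factors of ∂_1 are all 1, so H_0 ≅ Z.
  H_1: rank ker ∂_1 − rank ∂_2 = (5 − 4) − 0 = 1, and there is no ∂_2, so H_1 ≅ Z.

(K is a triangulation of the circle S^1.)

H_0 = Z,  H_1 = Z.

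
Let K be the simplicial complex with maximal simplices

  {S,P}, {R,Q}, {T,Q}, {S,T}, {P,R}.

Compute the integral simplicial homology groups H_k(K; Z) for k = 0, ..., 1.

H_0 ≅ Z,  H_1 ≅ Z.

Take the total order P < Q < R < S < T on the vertex set. Then K (dimension 1) consists of the simplices:

  0-simplices (5): P, Q, R, S, T
  1-simplices (5): PR, PS, QR, QT, ST

giving chain groups C_0 ≅ Z^5, C_1 ≅ Z^5.

Boundary ∂_1: C_1 → C_0 is given by ∂[p,q] = [q] − [p].
As a 5×5 matrix over Z this has rank 4, with invariant factors (1,1,1,1).

Now H_k = ker ∂_k / im ∂_{k+1}, so:

  H_0: rank C_0 − rank ∂_1 = 5 − 4 = 1, and the invariant factors of ∂_1 are all 1, so H_0 = Z.
  H_1: rank ker ∂_1 − rank ∂_2 = (5 − 4) − 0 = 1, and there is no ∂_2, so H_1 = Z.

As a check, the Euler characteristic is 5 − 5 = 0, which agrees with 1 − 1 = 0.
(K is a triangulation of the circle S^1.)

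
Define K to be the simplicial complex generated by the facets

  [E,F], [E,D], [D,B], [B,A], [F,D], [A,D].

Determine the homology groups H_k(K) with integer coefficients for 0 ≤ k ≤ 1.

Order the vertices as A < B < D < E < F. Listing each simplex with vertices in this order, K has dimension 1 with simplices:

  0-simplices (5): A, B, D, E, F
  1-simplices (6): AB, AD, BD, DE, DF, EF

so the chain groups are C_0 ≅ Z^5, C_1 ≅ Z^6.

Boundary ∂_1: C_1 → C_0 maps an edge to its endpoints' difference, ∂[p,q] = q − p. For instance
  ∂AB = B − A.
The 5×6 boundary matrix has rank 4 and Smith normal form diag(1,1,1,1).

From H_k ≅ ker(∂_k) / im(∂_{k+1}) we obtain:

  H_0: rank C_0 − rank ∂_1 = 5 − 4 = 1, and the invariant factors of ∂_1 are all 1, so H_0 = Z.
  H_1: rank ker ∂_1 − rank ∂_2 = (6 − 4) − 0 = 2, and there is no ∂_2, so H_1 = Z^2.

H_0 ≅ Z,  H_1 ≅ Z^2.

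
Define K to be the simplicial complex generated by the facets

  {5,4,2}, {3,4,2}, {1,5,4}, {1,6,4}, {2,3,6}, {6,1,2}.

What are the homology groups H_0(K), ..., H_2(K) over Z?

H_0 = Z,  H_1 = Z,  H_2 = 0.

Order the vertices as 1 < 2 < 3 < 4 < 5 < 6. Listing each simplex with vertices in this order, K has dimension 2 with simplices:

  0-simplices (6): [1], [2], [3], [4], [5], [6]
  1-simplices (12): [1,2], [1,4], [1,5], [1,6], [2,3], [2,4], [2,5], [2,6], [3,4], [3,6], [4,5], [4,6]
  2-simplices (6): [1,2,6], [1,4,5], [1,4,6], [2,3,4], [2,3,6], [2,4,5]

giving chain groups C_0 ≅ Z^6, C_1 ≅ Z^12, C_2 ≅ Z^6.

∂_1: C_1 → C_0 sends each edge [p,q] (with p < q) to q − p. For instance
  ∂[2,3] = [3] − [2].
This gives a 6×12 integer matrix of rank 5; reducing to Smith normal form yields diagonal entries (1,1,1,1,1).

∂_2: C_2 → C_1 acts by ∂[p,q,r] = [q,r] − [p,r] + [p,q]. For instance
  ∂[2,3,4] = [3,4] − [2,4] + [2,3],
  ∂[1,4,6] = [4,6] − [1,6] + [1,4].
As a 12×6 matrix over Z this has rank 6, with invariant factors (1,1,1,1,1,1).

Reading off H_k = ker ∂_k / im ∂_{k+1}:

  H_0: rank C_0 − rank ∂_1 = 6 − 5 = 1, and the invariant factors of ∂_1 are all 1, so H_0 ≅ Z.
  H_1: rank ker ∂_1 − rank ∂_2 = (12 − 5) − 6 = 1, and the invariant factors of ∂_2 are all 1, so H_1 ≅ Z.
  H_2: rank ker ∂_2 − rank ∂_3 = (6 − 6) − 0 = 0, and there is no ∂_3, so H_2 ≅ 0.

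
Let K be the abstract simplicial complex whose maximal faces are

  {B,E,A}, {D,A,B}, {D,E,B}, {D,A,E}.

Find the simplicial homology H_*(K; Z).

Take the total order A < B < D < E on the vertex set. Then K (dimension 2) consists of the simplices:

  0-simplices (4): A, B, D, E
  1-simplices (6): AB, AD, AE, BD, BE, DE
  2-simplices (4): ABD, ABE, ADE, BDE

Hence C_0 ≅ Z^4, C_1 ≅ Z^6, C_2 ≅ Z^4.

Boundary ∂_1: C_1 → C_0 is given by ∂[p,q] = [q] − [p]. For instance
  ∂BD = D − B.
This gives a 4×6 integer matrix of rank 3; reducing to Smith normal form yields diagonal entries (1,1,1).

∂_2: C_2 → C_1 sends each 2-simplex [p,q,r] to [q,r] − [p,r] + [p,q]. For instance
  ∂ABD = BD − AD + AB,
  ∂BDE = DE − BE + BD.
The resulting 6×4 matrix has rank 3, and its Smith normal form has invariant factors (1,1,1).

Reading off H_k = ker ∂_k / im ∂_{k+1}:

  H_0: rank C_0 − rank ∂_1 = 4 − 3 = 1, and the invariant factors of ∂_1 are all 1, so H_0 ≅ Z.
  H_1: rank ker ∂_1 − rank ∂_2 = (6 − 3) − 3 = 0, and the invariant factors of ∂_2 are all 1, so H_1 ≅ 0.
  H_2: rank ker ∂_2 − rank ∂_3 = (4 − 3) − 0 = 1, and there is no ∂_3, so H_2 ≅ Z.

(K is a triangulation of the 2-sphere S^2.)

H_0 ≅ Z,  H_1 = 0,  H_2 ≅ Z.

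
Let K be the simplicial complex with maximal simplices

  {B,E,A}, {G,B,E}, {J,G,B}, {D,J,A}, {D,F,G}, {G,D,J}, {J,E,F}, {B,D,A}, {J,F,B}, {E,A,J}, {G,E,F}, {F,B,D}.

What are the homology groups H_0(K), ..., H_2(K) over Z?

H_0 ≅ Z,  H_1 ≅ Z/2,  H_2 = 0.

Order the vertices as A < B < D < E < F < G < J. Listing each simplex with vertices in this order, K has dimension 2 with simplices:

  0-simplices (7): A, B, D, E, F, G, J
  1-simplices (18): AB, AD, AE, AJ, BD, BE, BF, BG, BJ, DF, DG, DJ, EF, EG, EJ, FG, FJ, GJ
  2-simplices (12): ABD, ABE, ADJ, AEJ, BDF, BEG, BFJ, BGJ, DFG, DGJ, EFG, EFJ

so the chain groups are C_0 ≅ Z^7, C_1 ≅ Z^18, C_2 ≅ Z^12.

∂_1: C_1 → C_0 is given by ∂[p,q] = [q] − [p].
The 7×18 boundary matrix has rank 6 and Smith normal form diag(1,1,1,1,1,1).

Boundary ∂_2: C_2 → C_1 sends each 2-simplex [p,q,r] to [q,r] − [p,r] + [p,q]. For instance
  ∂BFJ = FJ − BJ + BF,
  ∂ABD = BD − AD + AB.
As a 18×12 matrix over Z this has rank 12, with invariant factors (1,1,1,1,1,1,1,1,1,1,1,2).

Computing H_k = (kernel of ∂_k) / (image of ∂_{k+1}):

  H_0: rank C_0 − rank ∂_1 = 7 − 6 = 1, and the invariant factors of ∂_1 are all 1, so H_0 ≅ Z.
  H_1: rank ker ∂_1 − rank ∂_2 = (18 − 6) − 12 = 0, and ∂_2 has invariant factor 2 > 1, so H_1 ≅ Z/2.
  H_2: rank ker ∂_2 − rank ∂_3 = (12 − 12) − 0 = 0, and there is no ∂_3, so H_2 ≅ 0.

(K is a triangulation of the real projective plane RP^2.)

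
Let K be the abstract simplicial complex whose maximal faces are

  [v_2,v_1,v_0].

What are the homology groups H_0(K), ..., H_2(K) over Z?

H_0 = Z,  H_1 = 0,  H_2 = 0.

We work with the vertex ordering v_0 < v_1 < v_2. The simplices of K, each written with vertices in increasing order, are:

  0-simplices (3): [v_0], [v_1], [v_2]
  1-simplices (3): [v_0,v_1], [v_0,v_2], [v_1,v_2]
  2-simplices (1): [v_0,v_1,v_2]

giving chain groups C_0 ≅ Z^3, C_1 ≅ Z^3, C_2 ≅ Z^1.

Boundary ∂_1: C_1 → C_0 is given by ∂[p,q] = [q] − [p]. For instance
  ∂[v_0,v_1] = [v_1] − [v_0].
As a 3×3 matrix over Z this has rank 2, with invariant factors (1,1).

Boundary ∂_2: C_2 → C_1 acts by ∂[p,q,r] = [q,r] − [p,r] + [p,q]. For instance
  ∂[v_0,v_1,v_2] = [v_1,v_2] − [v_0,v_2] + [v_0,v_1].
The resulting 3×1 matrix has rank 1, and its Smith normal form has invariant factors (1).

Reading off H_k = ker ∂_k / im ∂_{k+1}:

  H_0: rank C_0 − rank ∂_1 = 3 − 2 = 1, and the invariant factors of ∂_1 are all 1, so H_0 = Z.
  H_1: rank ker ∂_1 − rank ∂_2 = (3 − 2) − 1 = 0, and the invariant factors of ∂_2 are all 1, so H_1 = 0.
  H_2: rank ker ∂_2 − rank ∂_3 = (1 − 1) − 0 = 0, and there is no ∂_3, so H_2 = 0.

As a check, the Euler characteristic is 3 − 3 + 1 = 1, which agrees with 1 − 0 + 0 = 1.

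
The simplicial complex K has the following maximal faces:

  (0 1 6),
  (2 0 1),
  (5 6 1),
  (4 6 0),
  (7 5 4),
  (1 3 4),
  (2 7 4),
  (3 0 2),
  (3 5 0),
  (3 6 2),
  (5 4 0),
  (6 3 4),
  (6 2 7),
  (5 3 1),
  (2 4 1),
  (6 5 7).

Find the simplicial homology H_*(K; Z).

Take the total order 0 < 1 < 2 < 3 < 4 < 5 < 6 < 7 on the vertex set. Then K (dimension 2) consists of the simplices:

  0-simplices (8): [0], [1], [2], [3], [4], [5], [6], [7]
  1-simplices (24): (24 of them)
  2-simplices (16): [0,1,2], [0,1,6], [0,2,3], [0,3,5], [0,4,5], [0,4,6], [1,2,4], [1,3,4], [1,3,5], [1,5,6], [2,3,6], [2,4,7], [2,6,7], [3,4,6], [4,5,7], [5,6,7]

Hence C_0 ≅ Z^8, C_1 ≅ Z^24, C_2 ≅ Z^16.

Boundary ∂_1: C_1 → C_0 is given by ∂[p,q] = [q] − [p]. For instance
  ∂[1,4] = [4] − [1].
This gives a 8×24 integer matrix of rank 7; reducing to Smith normal form yields diagonal entries (1,1,1,1,1,1,1).

∂_2: C_2 → C_1 maps a triangle to the signed sum of its edges. For instance
  ∂[0,3,5] = [3,5] − [0,5] + [0,3],
  ∂[1,3,5] = [3,5] − [1,5] + [1,3].
The 24×16 boundary matrix has rank 15 and Smith normal form diag(1,1,1,1,1,1,1,1,1,1,1,1,1,1,1).

Computing H_k = (kernel of ∂_k) / (image of ∂_{k+1}):

  H_0: rank C_0 − rank ∂_1 = 8 − 7 = 1, and the invariant factors of ∂_1 are all 1, so H_0 = Z.
  H_1: rank ker ∂_1 − rank ∂_2 = (24 − 7) − 15 = 2, and the invariant factors of ∂_2 are all 1, so H_1 = Z^2.
  H_2: rank ker ∂_2 − rank ∂_3 = (16 − 15) − 0 = 1, and there is no ∂_3, so H_2 = Z.

H_0 = Z,  H_1 = Z^2,  H_2 = Z.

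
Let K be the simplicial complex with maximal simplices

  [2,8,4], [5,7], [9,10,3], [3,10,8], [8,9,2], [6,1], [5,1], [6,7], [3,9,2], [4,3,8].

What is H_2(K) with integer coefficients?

H_2 = 0.

We work with the vertex ordering 1 < 2 < 3 < 4 < 5 < 6 < 7 < 8 < 9 < 10. The simplices of K, each written with vertices in increasing order, are:

  0-simplices (10): [1], [2], [3], [4], [5], [6], [7], [8], [9], [10]
  1-simplices (16): [1,5], [1,6], [2,3], [2,4], [2,8], [2,9], [3,4], [3,8], [3,9], [3,10], [4,8], [5,7], [6,7], [8,9], [8,10], [9,10]
  2-simplices (6): [2,3,9], [2,4,8], [2,8,9], [3,4,8], [3,8,10], [3,9,10]

so the chain groups are C_0 ≅ Z^10, C_1 ≅ Z^16, C_2 ≅ Z^6.

∂_1: C_1 → C_0 maps an edge to its endpoints' difference, ∂[p,q] = q − p.
This gives a 10×16 integer matrix of rank 8; reducing to Smith normal form yields diagonal entries (1,1,1,1,1,1,1,1).

Boundary ∂_2: C_2 → C_1 maps a triangle to the signed sum of its edges. For instance
  ∂[3,4,8] = [4,8] − [3,8] + [3,4],
  ∂[2,3,9] = [3,9] − [2,9] + [2,3].
The resulting 16×6 matrix has rank 6, and its Smith normal form has invariant factors (1,1,1,1,1,1).

From H_k ≅ ker(∂_k) / im(∂_{k+1}) we obtain:

  H_2: rank ker ∂_2 − rank ∂_3 = (6 − 6) − 0 = 0, and there is no ∂_3, so H_2 ≅ 0.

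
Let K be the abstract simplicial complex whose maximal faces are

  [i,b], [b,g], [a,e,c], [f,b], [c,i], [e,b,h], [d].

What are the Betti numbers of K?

Order the vertices as a < b < c < d < e < f < g < h < i. Listing each simplex with vertices in this order, K has dimension 2 with simplices:

  0-simplices (9): a, b, c, d, e, f, g, h, i
  1-simplices (10): ac, ae, be, bf, bg, bh, bi, ce, ci, eh
  2-simplices (2): ace, beh

giving chain groups C_0 ≅ Z^9, C_1 ≅ Z^10, C_2 ≅ Z^2.

Boundary ∂_1: C_1 → C_0 sends each edge [p,q] (with p < q) to q − p.
The 9×10 boundary matrix has rank 7 and Smith normal form diag(1,1,1,1,1,1,1).

The boundary map ∂_2: C_2 → C_1 acts by ∂[p,q,r] = [q,r] − [p,r] + [p,q]. For instance
  ∂beh = eh − bh + be,
  ∂ace = ce − ae + ac.
As a 10×2 matrix over Z this has rank 2, with invariant factors (1,1).

Computing H_k = (kernel of ∂_k) / (image of ∂_{k+1}):

  H_0: rank C_0 − rank ∂_1 = 9 − 7 = 2, and the invariant factors of ∂_1 are all 1, so H_0 ≅ Z^2.
  H_1: rank ker ∂_1 − rank ∂_2 = (10 − 7) − 2 = 1, and the invariant factors of ∂_2 are all 1, so H_1 ≅ Z.
  H_2: rank ker ∂_2 − rank ∂_3 = (2 − 2) − 0 = 0, and there is no ∂_3, so H_2 ≅ 0.

Hence the Betti numbers are b_0 = 2, b_1 = 1, b_2 = 0.

b_0 = 2, b_1 = 1, b_2 = 0.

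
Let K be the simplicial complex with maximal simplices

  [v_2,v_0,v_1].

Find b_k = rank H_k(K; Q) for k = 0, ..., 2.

b_0 = 1, b_1 = 0, b_2 = 0.

Order the vertices as v_0 < v_1 < v_2. Listing each simplex with vertices in this order, K has dimension 2 with simplices:

  0-simplices (3): [v_0], [v_1], [v_2]
  1-simplices (3): [v_0,v_1], [v_0,v_2], [v_1,v_2]
  2-simplices (1): [v_0,v_1,v_2]

so the chain groups are C_0 ≅ Z^3, C_1 ≅ Z^3, C_2 ≅ Z^1.

The boundary map ∂_1: C_1 → C_0 is given by ∂[p,q] = [q] − [p].
The 3×3 boundary matrix has rank 2 and Smith normal form diag(1,1).

Boundary ∂_2: C_2 → C_1 maps a triangle to the signed sum of its edges. For instance
  ∂[v_0,v_1,v_2] = [v_1,v_2] − [v_0,v_2] + [v_0,v_1].
As a 3×1 matrix over Z this has rank 1, with invariant factors (1).

Computing H_k = (kernel of ∂_k) / (image of ∂_{k+1}):

  H_0: rank C_0 − rank ∂_1 = 3 − 2 = 1, and the invariant factors of ∂_1 are all 1, so H_0 = Z.
  H_1: rank ker ∂_1 − rank ∂_2 = (3 − 2) − 1 = 0, and the invariant factors of ∂_2 are all 1, so H_1 = 0.
  H_2: rank ker ∂_2 − rank ∂_3 = (1 − 1) − 0 = 0, and there is no ∂_3, so H_2 = 0.

As a check, the Euler characteristic is 3 − 3 + 1 = 1, which agrees with 1 − 0 + 0 = 1.
(K is a triangulation of the 2-simplex.)

Hence the Betti numbers are b_0 = 1, b_1 = 0, b_2 = 0.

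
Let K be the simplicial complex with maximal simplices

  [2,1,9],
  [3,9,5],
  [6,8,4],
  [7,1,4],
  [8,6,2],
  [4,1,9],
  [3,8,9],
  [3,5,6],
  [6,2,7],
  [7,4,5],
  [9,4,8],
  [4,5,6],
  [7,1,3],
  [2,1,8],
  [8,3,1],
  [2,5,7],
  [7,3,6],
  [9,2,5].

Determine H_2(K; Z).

H_2 = 0.

We work with the vertex ordering 1 < 2 < 3 < 4 < 5 < 6 < 7 < 8 < 9. The simplices of K, each written with vertices in increasing order, are:

  0-simplices (9): [1], [2], [3], [4], [5], [6], [7], [8], [9]
  1-simplices (27): (27 of them)
  2-simplices (18): [1,2,8], [1,2,9], [1,3,7], [1,3,8], [1,4,7], [1,4,9], [2,5,7], [2,5,9], [2,6,7], [2,6,8], [3,5,6], [3,5,9], [3,6,7], [3,8,9], [4,5,6], [4,5,7], [4,6,8], [4,8,9]

so the chain groups are C_0 ≅ Z^9, C_1 ≅ Z^27, C_2 ≅ Z^18.

Boundary ∂_1: C_1 → C_0 is given by ∂[p,q] = [q] − [p].
The resulting 9×27 matrix has rank 8, and its Smith normal form has invariant factors (1,1,1,1,1,1,1,1).

Boundary ∂_2: C_2 → C_1 sends each 2-simplex [p,q,r] to [q,r] − [p,r] + [p,q]. For instance
  ∂[1,4,9] = [4,9] − [1,9] + [1,4],
  ∂[1,2,8] = [2,8] − [1,8] + [1,2].
The 27×18 boundary matrix has rank 18 and Smith normal form diag(1,1,1,1,1,1,1,1,1,1,1,1,1,1,1,1,1,2).

From H_k ≅ ker(∂_k) / im(∂_{k+1}) we obtain:

  H_2: rank ker ∂_2 − rank ∂_3 = (18 − 18) − 0 = 0, and there is no ∂_3, so H_2 ≅ 0.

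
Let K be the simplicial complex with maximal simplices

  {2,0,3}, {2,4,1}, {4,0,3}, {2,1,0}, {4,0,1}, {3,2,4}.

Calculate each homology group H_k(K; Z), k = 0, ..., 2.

H_0 ≅ Z,  H_1 = 0,  H_2 ≅ Z.

Take the total order 0 < 1 < 2 < 3 < 4 on the vertex set. Then K (dimension 2) consists of the simplices:

  0-simplices (5): [0], [1], [2], [3], [4]
  1-simplices (9): [0,1], [0,2], [0,3], [0,4], [1,2], [1,4], [2,3], [2,4], [3,4]
  2-simplices (6): [0,1,2], [0,1,4], [0,2,3], [0,3,4], [1,2,4], [2,3,4]

giving chain groups C_0 ≅ Z^5, C_1 ≅ Z^9, C_2 ≅ Z^6.

The boundary map ∂_1: C_1 → C_0 is given by ∂[p,q] = [q] − [p].
The 5×9 boundary matrix has rank 4 and Smith normal form diag(1,1,1,1).

The boundary map ∂_2: C_2 → C_1 sends each 2-simplex [p,q,r] to [q,r] − [p,r] + [p,q]. For instance
  ∂[0,1,2] = [1,2] − [0,2] + [0,1],
  ∂[1,2,4] = [2,4] − [1,4] + [1,2].
The 9×6 boundary matrix has rank 5 and Smith normal form diag(1,1,1,1,1).

Computing H_k = (kernel of ∂_k) / (image of ∂_{k+1}):

  H_0: rank C_0 − rank ∂_1 = 5 − 4 = 1, and the invariant factors of ∂_1 are all 1, so H_0 = Z.
  H_1: rank ker ∂_1 − rank ∂_2 = (9 − 4) − 5 = 0, and the invariant factors of ∂_2 are all 1, so H_1 = 0.
  H_2: rank ker ∂_2 − rank ∂_3 = (6 − 5) − 0 = 1, and there is no ∂_3, so H_2 = Z.

(K is a triangulation of the 2-sphere S^2.)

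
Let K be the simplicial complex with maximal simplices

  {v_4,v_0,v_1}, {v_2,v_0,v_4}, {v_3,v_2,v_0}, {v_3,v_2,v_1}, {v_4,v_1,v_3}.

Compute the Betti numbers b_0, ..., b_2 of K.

b_0 = 1, b_1 = 1, b_2 = 0.

Order the vertices as v_0 < v_1 < v_2 < v_3 < v_4. Listing each simplex with vertices in this order, K has dimension 2 with simplices:

  0-simplices (5): [v_0], [v_1], [v_2], [v_3], [v_4]
  1-simplices (10): [v_0,v_1], [v_0,v_2], [v_0,v_3], [v_0,v_4], [v_1,v_2], [v_1,v_3], [v_1,v_4], [v_2,v_3], [v_2,v_4], [v_3,v_4]
  2-simplices (5): [v_0,v_1,v_4], [v_0,v_2,v_3], [v_0,v_2,v_4], [v_1,v_2,v_3], [v_1,v_3,v_4]

so the chain groups are C_0 ≅ Z^5, C_1 ≅ Z^10, C_2 ≅ Z^5.

Boundary ∂_1: C_1 → C_0 maps an edge to its endpoints' difference, ∂[p,q] = q − p.
The 5×10 boundary matrix has rank 4 and Smith normal form diag(1,1,1,1).

Boundary ∂_2: C_2 → C_1 sends each 2-simplex [p,q,r] to [q,r] − [p,r] + [p,q]. For instance
  ∂[v_1,v_2,v_3] = [v_2,v_3] − [v_1,v_3] + [v_1,v_2],
  ∂[v_1,v_3,v_4] = [v_3,v_4] − [v_1,v_4] + [v_1,v_3].
As a 10×5 matrix over Z this has rank 5, with invariant factors (1,1,1,1,1).

From H_k ≅ ker(∂_k) / im(∂_{k+1}) we obtain:

  H_0: rank C_0 − rank ∂_1 = 5 − 4 = 1, and the invariant factors of ∂_1 are all 1, so H_0 ≅ Z.
  H_1: rank ker ∂_1 − rank ∂_2 = (10 − 4) − 5 = 1, and the invariant factors of ∂_2 are all 1, so H_1 ≅ Z.
  H_2: rank ker ∂_2 − rank ∂_3 = (5 − 5) − 0 = 0, and there is no ∂_3, so H_2 ≅ 0.

As a check, the Euler characteristic is 5 − 10 + 5 = 0, which agrees with 1 − 1 + 0 = 0.

Hence the Betti numbers are b_0 = 1, b_1 = 1, b_2 = 0.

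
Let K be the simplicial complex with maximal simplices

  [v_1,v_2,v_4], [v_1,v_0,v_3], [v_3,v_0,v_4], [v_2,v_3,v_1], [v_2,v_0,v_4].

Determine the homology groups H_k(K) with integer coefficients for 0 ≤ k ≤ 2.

H_0 ≅ Z,  H_1 ≅ Z,  H_2 = 0.

K has 5 vertices, 10 edges, 5 triangles.
rank ∂_0 = 0, rank ∂_1 = 4 ⇒ b_0 = 5 − 0 − 4 = 1; all invariant factors of ∂_1 are 1 so no torsion. So H_0 = Z.
rank ∂_1 = 4, rank ∂_2 = 5 ⇒ b_1 = 10 − 4 − 5 = 1; all invariant factors of ∂_2 are 1 so no torsion. So H_1 = Z.
rank ∂_2 = 5, rank ∂_3 = 0 ⇒ b_2 = 5 − 5 − 0 = 0. So H_2 = 0.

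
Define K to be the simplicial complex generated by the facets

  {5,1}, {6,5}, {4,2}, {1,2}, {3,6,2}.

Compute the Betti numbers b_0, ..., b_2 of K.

b_0 = 1, b_1 = 1, b_2 = 0.

Fix the vertex order 1 < 2 < 3 < 4 < 5 < 6 and write every simplex with vertices in increasing order. Then dim K = 2 and the simplices of K are:

  0-simplices (6): [1], [2], [3], [4], [5], [6]
  1-simplices (7): [1,2], [1,5], [2,3], [2,4], [2,6], [3,6], [5,6]
  2-simplices (1): [2,3,6]

so the chain groups are C_0 ≅ Z^6, C_1 ≅ Z^7, C_2 ≅ Z^1.

∂_1: C_1 → C_0 sends each edge [p,q] (with p < q) to q − p. For instance
  ∂[2,6] = [6] − [2].
The resulting 6×7 matrix has rank 5, and its Smith normal form has invariant factors (1,1,1,1,1).

∂_2: C_2 → C_1 maps a triangle to the signed sum of its edges. For instance
  ∂[2,3,6] = [3,6] − [2,6] + [2,3].
The 7×1 boundary matrix has rank 1 and Smith normal form diag(1).

Now H_k = ker ∂_k / im ∂_{k+1}, so:

  H_0: rank C_0 − rank ∂_1 = 6 − 5 = 1, and the invariant factors of ∂_1 are all 1, so H_0 = Z.
  H_1: rank ker ∂_1 − rank ∂_2 = (7 − 5) − 1 = 1, and the invariant factors of ∂_2 are all 1, so H_1 = Z.
  H_2: rank ker ∂_2 − rank ∂_3 = (1 − 1) − 0 = 0, and there is no ∂_3, so H_2 = 0.

As a check, the Euler characteristic is 6 − 7 + 1 = 0, which agrees with 1 − 1 + 0 = 0.

Hence the Betti numbers are b_0 = 1, b_1 = 1, b_2 = 0.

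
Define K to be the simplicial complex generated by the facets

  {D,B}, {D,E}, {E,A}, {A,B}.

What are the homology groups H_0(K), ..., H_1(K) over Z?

H_0 = Z,  H_1 = Z.

Order the vertices as A < B < D < E. Listing each simplex with vertices in this order, K has dimension 1 with simplices:

  0-simplices (4): A, B, D, E
  1-simplices (4): AB, AE, BD, DE

Hence C_0 ≅ Z^4, C_1 ≅ Z^4.

∂_1: C_1 → C_0 maps an edge to its endpoints' difference, ∂[p,q] = q − p. For instance
  ∂AE = E − A.
As a 4×4 matrix over Z this has rank 3, with invariant factors (1,1,1).

Computing H_k = (kernel of ∂_k) / (image of ∂_{k+1}):

  H_0: rank C_0 − rank ∂_1 = 4 − 3 = 1, and the invariant factors of ∂_1 are all 1, so H_0 = Z.
  H_1: rank ker ∂_1 − rank ∂_2 = (4 − 3) − 0 = 1, and there is no ∂_2, so H_1 = Z.

(K is a triangulation of the circle S^1.)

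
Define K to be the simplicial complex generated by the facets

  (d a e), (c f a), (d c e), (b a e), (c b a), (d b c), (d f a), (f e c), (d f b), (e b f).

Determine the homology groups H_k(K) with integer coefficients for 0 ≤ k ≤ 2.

Fix the vertex order a < b < c < d < e < f and write every simplex with vertices in increasing order. Then dim K = 2 and the simplices of K are:

  0-simplices (6): a, b, c, d, e, f
  1-simplices (15): ab, ac, ad, ae, af, bc, bd, be, bf, cd, ce, cf, de, df, ef
  2-simplices (10): abc, abe, acf, ade, adf, bcd, bdf, bef, cde, cef

Hence C_0 ≅ Z^6, C_1 ≅ Z^15, C_2 ≅ Z^10.

Boundary ∂_1: C_1 → C_0 maps an edge to its endpoints' difference, ∂[p,q] = q − p. For instance
  ∂de = e − d.
As a 6×15 matrix over Z this has rank 5, with invariant factors (1,1,1,1,1).

Boundary ∂_2: C_2 → C_1 acts by ∂[p,q,r] = [q,r] − [p,r] + [p,q]. For instance
  ∂ade = de − ae + ad,
  ∂cef = ef − cf + ce.
This gives a 15×10 integer matrix of rank 10; reducing to Smith normal form yields diagonal entries (1,1,1,1,1,1,1,1,1,2).

Now H_k = ker ∂_k / im ∂_{k+1}, so:

  H_0: rank C_0 − rank ∂_1 = 6 − 5 = 1, and the invariant factors of ∂_1 are all 1, so H_0 ≅ Z.
  H_1: rank ker ∂_1 − rank ∂_2 = (15 − 5) − 10 = 0, and ∂_2 has invariant factor 2 > 1, so H_1 ≅ Z_2.
  H_2: rank ker ∂_2 − rank ∂_3 = (10 − 10) − 0 = 0, and there is no ∂_3, so H_2 ≅ 0.

H_0 = Z,  H_1 = Z_2,  H_2 = 0.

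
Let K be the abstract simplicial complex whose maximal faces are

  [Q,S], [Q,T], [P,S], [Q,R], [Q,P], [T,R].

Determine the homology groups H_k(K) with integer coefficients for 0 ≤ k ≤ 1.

H_0 = Z,  H_1 = Z^2.

We work with the vertex ordering P < Q < R < S < T. The simplices of K, each written with vertices in increasing order, are:

  0-simplices (5): P, Q, R, S, T
  1-simplices (6): PQ, PS, QR, QS, QT, RT

Hence C_0 ≅ Z^5, C_1 ≅ Z^6.

The boundary map ∂_1: C_1 → C_0 sends each edge [p,q] (with p < q) to q − p.
As a 5×6 matrix over Z this has rank 4, with invariant factors (1,1,1,1).

Reading off H_k = ker ∂_k / im ∂_{k+1}:

  H_0: rank C_0 − rank ∂_1 = 5 − 4 = 1, and the invariant factors of ∂_1 are all 1, so H_0 ≅ Z.
  H_1: rank ker ∂_1 − rank ∂_2 = (6 − 4) − 0 = 2, and there is no ∂_2, so H_1 ≅ Z^2.

As a check, the Euler characteristic is 5 − 6 = -1, which agrees with 1 − 2 = -1.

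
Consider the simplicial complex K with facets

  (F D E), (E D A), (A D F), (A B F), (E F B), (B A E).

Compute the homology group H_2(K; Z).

H_2 ≅ Z.

Order the vertices as A < B < D < E < F. Listing each simplex with vertices in this order, K has dimension 2 with simplices:

  0-simplices (5): A, B, D, E, F
  1-simplices (9): AB, AD, AE, AF, BE, BF, DE, DF, EF
  2-simplices (6): ABE, ABF, ADE, ADF, BEF, DEF

giving chain groups C_0 ≅ Z^5, C_1 ≅ Z^9, C_2 ≅ Z^6.

The boundary map ∂_1: C_1 → C_0 is given by ∂[p,q] = [q] − [p].
As a 5×9 matrix over Z this has rank 4, with invariant factors (1,1,1,1).

Boundary ∂_2: C_2 → C_1 acts by ∂[p,q,r] = [q,r] − [p,r] + [p,q]. For instance
  ∂ABE = BE − AE + AB,
  ∂BEF = EF − BF + BE.
The 9×6 boundary matrix has rank 5 and Smith normal form diag(1,1,1,1,1).

Computing H_k = (kernel of ∂_k) / (image of ∂_{k+1}):

  H_2: rank ker ∂_2 − rank ∂_3 = (6 − 5) − 0 = 1, and there is no ∂_3, so H_2 ≅ Z.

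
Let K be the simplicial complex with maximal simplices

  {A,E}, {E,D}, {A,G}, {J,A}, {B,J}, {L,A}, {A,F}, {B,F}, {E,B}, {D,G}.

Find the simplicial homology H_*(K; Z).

Fix the vertex order A < B < D < E < F < G < J < L and write every simplex with vertices in increasing order. Then dim K = 1 and the simplices of K are:

  0-simplices (8): A, B, D, E, F, G, J, L
  1-simplices (10): AE, AF, AG, AJ, AL, BE, BF, BJ, DE, DG

giving chain groups C_0 ≅ Z^8, C_1 ≅ Z^10.

Boundary ∂_1: C_1 → C_0 is given by ∂[p,q] = [q] − [p].
This gives a 8×10 integer matrix of rank 7; reducing to Smith normal form yields diagonal entries (1,1,1,1,1,1,1).

From H_k ≅ ker(∂_k) / im(∂_{k+1}) we obtain:

  H_0: rank C_0 − rank ∂_1 = 8 − 7 = 1, and the invariant factors of ∂_1 are all 1, so H_0 = Z.
  H_1: rank ker ∂_1 − rank ∂_2 = (10 − 7) − 0 = 3, and there is no ∂_2, so H_1 = Z^3.

H_0 = Z,  H_1 = Z^3.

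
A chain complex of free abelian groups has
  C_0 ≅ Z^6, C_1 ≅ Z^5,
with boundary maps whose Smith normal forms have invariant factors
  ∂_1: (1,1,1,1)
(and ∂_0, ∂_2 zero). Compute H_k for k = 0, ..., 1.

H_0 = Z^2,  H_1 = Z.

H_0: b_0 = 6 − 0 − 4 = 2; torsion from ∂_1 factors > 1: none. So H_0 = Z^2.
H_1: b_1 = 5 − 4 − 0 = 1; torsion from ∂_2 factors > 1: none. So H_1 = Z.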